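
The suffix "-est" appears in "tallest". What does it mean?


Suffix: -est
As in: tallest -> tall + -est
Meaning = most


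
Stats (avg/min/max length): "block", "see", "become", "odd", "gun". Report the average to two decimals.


Lengths: "block"=5, "see"=3, "become"=6, "odd"=3, "gun"=3
Sum = 20, Count = 5
Average = 20/5 = 4.00
= avg=4.00, min=3, max=6


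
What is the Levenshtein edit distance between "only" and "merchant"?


Word 1: "only" (length 4)
Word 2: "merchant" (length 8)
One optimal edit sequence (insert/delete/substitute each cost 1):
  1. insert 'm'  (+1)
  2. insert 'e'  (+1)
  3. insert 'r'  (+1)
  4. insert 'c'  (+1)
  5. substitute 'o' -> 'h'  (+1)
  6. substitute 'n' -> 'a'  (+1)
  7. substitute 'l' -> 'n'  (+1)
  8. substitute 'y' -> 't'  (+1)
Total edit operations: 8
Edit distance = 8


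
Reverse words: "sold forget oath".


Original: "sold forget oath"
Words (1..n): sold | forget | oath
Reversed (n..1): oath | forget | sold
Result = "oath forget sold"


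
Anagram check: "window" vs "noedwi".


Word 1: "window" → sorted: dinoww
Word 2: "noedwi" → sorted: deinow
Same letters? dinoww != deinow
Anagram = No


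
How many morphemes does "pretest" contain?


Word: "pretest"
Morphemes: pre- / test
Each morpheme carries meaning
= 2 morphemes


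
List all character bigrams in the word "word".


Word: "word" (length 4)
Number of bigrams = 4 - 2 + 1 = 3
  Position 0: "wo"
  Position 1: "or"
  Position 2: "rd"
Bigrams = "wo", "or", "rd"


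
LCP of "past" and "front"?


Word 1: "past"
Word 2: "front"
Comparing from start:
  Pos 0: 'p' != 'f' (stop)
LCP = "" (length 0)


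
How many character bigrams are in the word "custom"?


Word: "custom" (length 6)
Number of 2-grams = length - 2 + 1 = 6 - 2 + 1
= 5


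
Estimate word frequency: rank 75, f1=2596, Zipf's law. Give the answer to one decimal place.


Zipf's law: f(r) = f(1) / r
f(1) = 2596
f(75) = 2596 / 75
= 34.6 occurrences


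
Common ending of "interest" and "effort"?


Word 1: "interest"
Word 2: "effort"
Comparing from end:
  Pos -1: 't' == 't'
  Pos -2: 's' != 'r' (stop)
LCS = "t" (length 1)


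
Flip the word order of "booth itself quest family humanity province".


Original: "booth itself quest family humanity province"
Words (1..n): booth | itself | quest | family | humanity | province
Reversed (n..1): province | humanity | family | quest | itself | booth
Result = "province humanity family quest itself booth"


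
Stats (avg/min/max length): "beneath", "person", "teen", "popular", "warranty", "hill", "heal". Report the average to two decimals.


Lengths: "beneath"=7, "person"=6, "teen"=4, "popular"=7, "warranty"=8, "hill"=4, "heal"=4
Sum = 40, Count = 7
Average = 40/7 = 5.71
= avg=5.71, min=4, max=8


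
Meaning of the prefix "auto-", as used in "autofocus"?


Prefix: auto-
As in: autofocus -> auto- + focus
Meaning = self


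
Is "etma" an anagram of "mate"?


Word 1: "mate" → sorted: aemt
Word 2: "etma" → sorted: aemt
Same letters? aemt == aemt
Anagram = Yes


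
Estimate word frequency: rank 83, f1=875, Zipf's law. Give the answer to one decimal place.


Zipf's law: f(r) = f(1) / r
f(1) = 875
f(83) = 875 / 83
= 10.5 occurrences


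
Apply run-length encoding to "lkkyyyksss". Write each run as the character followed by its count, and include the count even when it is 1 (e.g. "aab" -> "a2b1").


String: "lkkyyyksss"
Scanning for consecutive runs:
  'l' x 1
  'k' x 2
  'y' x 3
  'k' x 1
  's' x 3
RLE = "l1k2y3k1s3"


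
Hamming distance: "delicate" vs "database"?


Comparing character by character (same length = 8):
  Pos 0: 'd' vs 'd' =
  Pos 1: 'e' vs 'a' !=
  Pos 2: 'l' vs 't' !=
  Pos 3: 'i' vs 'a' !=
  Pos 4: 'c' vs 'b' !=
  Pos 5: 'a' vs 'a' =
  Pos 6: 't' vs 's' !=
  Pos 7: 'e' vs 'e' =
Hamming distance = 5


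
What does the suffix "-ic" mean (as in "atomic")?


Suffix: -ic
As in: atomic -> atom + -ic
Meaning = relating to


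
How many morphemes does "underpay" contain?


Word: "underpay"
Morphemes: under- + pay
Each morpheme carries meaning
= 2 morphemes


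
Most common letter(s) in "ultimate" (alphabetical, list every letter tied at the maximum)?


Word: "ultimate"
Letter counts:
  'a': 1
  'e': 1
  'i': 1
  'l': 1
  'm': 1
  't': 2
  'u': 1
Maximum count = 2
Most frequent = 't' (2 times each)


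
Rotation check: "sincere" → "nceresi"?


Word: "sincere", Candidate: "nceresi"
Method: check if candidate is substring of word+word
"sinceresincere" contains "nceresi"? Yes
Is rotation = Yes


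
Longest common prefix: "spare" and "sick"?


Word 1: "spare"
Word 2: "sick"
Comparing from start:
  Pos 0: 's' == 's'
  Pos 1: 'p' != 'i' (stop)
LCP = "s" (length 1)


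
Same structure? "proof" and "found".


Pattern of "proof": [0, 1, 2, 2, 3]
Pattern of "found": [0, 1, 2, 3, 4]
Patterns do not match
Same pattern = No


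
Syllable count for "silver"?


Word: "silver"
Syllable breakdown: sil · ver
Counting: 2 parts
= 2 syllables


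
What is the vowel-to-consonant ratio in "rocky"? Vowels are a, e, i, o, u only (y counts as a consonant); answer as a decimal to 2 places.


Word: "rocky"
Vowels (a,e,i,o,u): 1
Consonants: 4
Ratio = 1/4
= 0.25


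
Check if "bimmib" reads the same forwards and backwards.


Word: "bimmib"
Reversed: "bimmib"
Forward == Backward? bimmib == bimmib
Palindrome = Yes


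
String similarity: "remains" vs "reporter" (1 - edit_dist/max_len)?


Word 1: "remains" (length 7)
Word 2: "reporter" (length 8)
One optimal edit sequence:
  1. keep 'r'
  2. keep 'e'
  3. insert 'p'  (+1)
  4. substitute 'm' -> 'o'  (+1)
  5. substitute 'a' -> 'r'  (+1)
  6. substitute 'i' -> 't'  (+1)
  7. substitute 'n' -> 'e'  (+1)
  8. substitute 's' -> 'r'  (+1)
Edit distance = 6
Max length = max(7, 8) = 8
Similarity = 1 - 6/8
= 0.2500


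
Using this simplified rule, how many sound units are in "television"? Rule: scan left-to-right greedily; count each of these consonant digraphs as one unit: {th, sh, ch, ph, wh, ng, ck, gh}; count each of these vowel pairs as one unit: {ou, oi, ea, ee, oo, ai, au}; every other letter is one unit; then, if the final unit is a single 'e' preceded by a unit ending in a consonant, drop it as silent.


Word: "television" (10 letters)
Left-to-right scan:
  1. 't' (letter)
  2. 'e' (letter)
  3. 'l' (letter)
  4. 'e' (letter)
  5. 'v' (letter)
  6. 'i' (letter)
  7. 's' (letter)
  8. 'i' (letter)
  9. 'o' (letter)
  10. 'n' (letter)
Units from scan: 10
Sound units = 10 units


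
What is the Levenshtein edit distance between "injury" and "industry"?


Word 1: "injury" (length 6)
Word 2: "industry" (length 8)
One optimal edit sequence (insert/delete/substitute each cost 1):
  1. keep 'i'
  2. keep 'n'
  3. substitute 'j' -> 'd'  (+1)
  4. keep 'u'
  5. insert 's'  (+1)
  6. insert 't'  (+1)
  7. keep 'r'
  8. keep 'y'
Total edit operations: 3
Edit distance = 3


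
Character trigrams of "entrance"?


Word: "entrance" (length 8)
Number of trigrams = 8 - 3 + 1 = 6
  Position 0: "ent"
  Position 1: "ntr"
  Position 2: "tra"
  Position 3: "ran"
  Position 4: "anc"
  Position 5: "nce"
Trigrams = "ent", "ntr", "tra", "ran", "anc", "nce"


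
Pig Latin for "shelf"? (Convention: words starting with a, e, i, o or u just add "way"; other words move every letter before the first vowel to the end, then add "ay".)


Word: "shelf"
Starts with consonant(s) → move to end, add 'ay'
Consonant cluster: "sh"
Pig Latin = "elfshay"


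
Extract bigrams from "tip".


Word: "tip" (length 3)
Number of bigrams = 3 - 2 + 1 = 2
  Position 0: "ti"
  Position 1: "ip"
Bigrams = "ti", "ip"


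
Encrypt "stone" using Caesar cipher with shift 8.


Word: "stone"
Shift: 8
Each letter → (letter + shift) mod 26:
  's' (18) + 8 = 0 → 'a'
  't' (19) + 8 = 1 → 'b'
  'o' (14) + 8 = 22 → 'w'
  'n' (13) + 8 = 21 → 'v'
  'e' (4) + 8 = 12 → 'm'
Result = "abwvm"


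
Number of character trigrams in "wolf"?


Word: "wolf" (length 4)
Number of 3-grams = length - 3 + 1 = 4 - 3 + 1
= 2


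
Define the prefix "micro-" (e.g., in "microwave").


Prefix: micro-
Example: microwave = micro- + wave
Meaning = small


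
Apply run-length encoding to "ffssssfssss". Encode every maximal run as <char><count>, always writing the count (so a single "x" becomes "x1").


String: "ffssssfssss"
Scanning for consecutive runs:
  'f' x 2
  's' x 4
  'f' x 1
  's' x 4
RLE = "f2s4f1s4"


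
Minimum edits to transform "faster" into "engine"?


Word 1: "faster" (length 6)
Word 2: "engine" (length 6)
One optimal edit sequence (insert/delete/substitute each cost 1):
  1. substitute 'f' -> 'e'  (+1)
  2. substitute 'a' -> 'n'  (+1)
  3. substitute 's' -> 'g'  (+1)
  4. substitute 't' -> 'i'  (+1)
  5. substitute 'e' -> 'n'  (+1)
  6. substitute 'r' -> 'e'  (+1)
Total edit operations: 6
Edit distance = 6


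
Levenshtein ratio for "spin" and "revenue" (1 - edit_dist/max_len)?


Word 1: "spin" (length 4)
Word 2: "revenue" (length 7)
One optimal edit sequence:
  1. insert 'r'  (+1)
  2. substitute 's' -> 'e'  (+1)
  3. substitute 'p' -> 'v'  (+1)
  4. substitute 'i' -> 'e'  (+1)
  5. keep 'n'
  6. insert 'u'  (+1)
  7. insert 'e'  (+1)
Edit distance = 6
Max length = max(4, 7) = 7
Similarity = 1 - 6/7
= 0.1429


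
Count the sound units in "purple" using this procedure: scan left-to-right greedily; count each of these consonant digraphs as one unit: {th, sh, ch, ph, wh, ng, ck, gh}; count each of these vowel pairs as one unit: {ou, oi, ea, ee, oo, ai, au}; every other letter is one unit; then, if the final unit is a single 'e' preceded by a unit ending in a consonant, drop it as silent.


Word: "purple" (6 letters)
Left-to-right scan:
  (1) 'p' (letter)
  (2) 'u' (letter)
  (3) 'r' (letter)
  (4) 'p' (letter)
  (5) 'l' (letter)
  (6) 'e' (letter)
Units from scan: 6
Final unit is 'e' after a consonant -> drop as silent (-1)
Sound units = 5 units


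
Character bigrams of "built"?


Word: "built" (length 5)
Number of bigrams = 5 - 2 + 1 = 4
  Position 0: "bu"
  Position 1: "ui"
  Position 2: "il"
  Position 3: "lt"
Bigrams = "bu", "ui", "il", "lt"


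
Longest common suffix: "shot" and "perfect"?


Word 1: "shot"
Word 2: "perfect"
Comparing from end:
  Pos -1: 't' == 't'
  Pos -2: 'o' != 'c' (stop)
LCS = "t" (length 1)


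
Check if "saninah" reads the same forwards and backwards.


Word: "saninah"
Reversed: "haninas"
Forward == Backward? saninah != haninas
Palindrome = No


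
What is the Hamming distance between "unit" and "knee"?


Comparing character by character (same length = 4):
  Pos 0: 'u' vs 'k' !=
  Pos 1: 'n' vs 'n' =
  Pos 2: 'i' vs 'e' !=
  Pos 3: 't' vs 'e' !=
Hamming distance = 3


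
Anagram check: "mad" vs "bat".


Word 1: "mad" → sorted: adm
Word 2: "bat" → sorted: abt
Same letters? adm != abt
Anagram = No


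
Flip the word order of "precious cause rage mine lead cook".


Original: "precious cause rage mine lead cook"
Words (1..n): precious | cause | rage | mine | lead | cook
Reversed (n..1): cook | lead | mine | rage | cause | precious
Result = "cook lead mine rage cause precious"


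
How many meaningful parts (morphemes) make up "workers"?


Word: "workers"
Morphemes: work / -er / -s
Each morpheme carries meaning
= 3 morphemes


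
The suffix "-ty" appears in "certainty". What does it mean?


Suffix: -ty
Example: certainty (certain + -ty)
Meaning = quality of


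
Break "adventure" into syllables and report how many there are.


Word: "adventure"
Syllable breakdown: ad / ven / ture
Counting: 3 parts
= 3 syllables


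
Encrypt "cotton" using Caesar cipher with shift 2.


Word: "cotton"
Shift: 2
Each letter → (letter + shift) mod 26:
  'c' (2) + 2 = 4 → 'e'
  'o' (14) + 2 = 16 → 'q'
  't' (19) + 2 = 21 → 'v'
  't' (19) + 2 = 21 → 'v'
  'o' (14) + 2 = 16 → 'q'
  'n' (13) + 2 = 15 → 'p'
Result = "eqvvqp"


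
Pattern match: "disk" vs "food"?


Pattern of "disk": [0, 1, 2, 3]
Pattern of "food": [0, 1, 1, 2]
Patterns do not match
Same pattern = No


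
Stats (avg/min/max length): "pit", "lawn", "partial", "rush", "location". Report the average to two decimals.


Lengths: "pit"=3, "lawn"=4, "partial"=7, "rush"=4, "location"=8
Sum = 26, Count = 5
Average = 26/5 = 5.20
= avg=5.20, min=3, max=8


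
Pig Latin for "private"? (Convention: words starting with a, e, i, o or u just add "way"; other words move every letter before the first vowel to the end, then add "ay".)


Word: "private"
Starts with consonant(s) → move to end, add 'ay'
Consonant cluster: "pr"
Pig Latin = "ivatepray"


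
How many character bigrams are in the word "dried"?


Word: "dried" (length 5)
Number of 2-grams = length - 2 + 1 = 5 - 2 + 1
= 4


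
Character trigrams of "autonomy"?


Word: "autonomy" (length 8)
Number of trigrams = 8 - 3 + 1 = 6
  Position 0: "aut"
  Position 1: "uto"
  Position 2: "ton"
  Position 3: "ono"
  Position 4: "nom"
  Position 5: "omy"
Trigrams = "aut", "uto", "ton", "ono", "nom", "omy"


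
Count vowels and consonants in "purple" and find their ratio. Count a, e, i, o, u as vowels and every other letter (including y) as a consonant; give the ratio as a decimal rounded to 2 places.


Word: "purple"
Vowels (a,e,i,o,u): 2
Consonants: 4
Ratio = 2/4
= 0.50


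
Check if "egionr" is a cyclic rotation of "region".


Word: "region", Candidate: "egionr"
Method: check if candidate is substring of word+word
"regionregion" contains "egionr"? Yes
Is rotation = Yes


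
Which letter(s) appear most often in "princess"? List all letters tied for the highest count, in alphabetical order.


Word: "princess"
Letter counts:
  'c': 1
  'e': 1
  'i': 1
  'n': 1
  'p': 1
  'r': 1
  's': 2
Maximum count = 2
Most frequent = 's' (2 times each)


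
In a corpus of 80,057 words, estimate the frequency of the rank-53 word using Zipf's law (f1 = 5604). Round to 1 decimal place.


Zipf's law: f(r) = f(1) / r
f(1) = 5604
f(53) = 5604 / 53
= 105.7 occurrences


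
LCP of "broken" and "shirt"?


Word 1: "broken"
Word 2: "shirt"
Comparing from start:
  Pos 0: 'b' != 's' (stop)
LCP = "" (length 0)


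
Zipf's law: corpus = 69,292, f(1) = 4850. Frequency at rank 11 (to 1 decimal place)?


Zipf's law: f(r) = f(1) / r
f(1) = 4850
f(11) = 4850 / 11
= 440.9 occurrences


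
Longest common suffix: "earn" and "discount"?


Word 1: "earn"
Word 2: "discount"
Comparing from end:
  Pos -1: 'n' != 't' (stop)
LCS = "" (length 0)


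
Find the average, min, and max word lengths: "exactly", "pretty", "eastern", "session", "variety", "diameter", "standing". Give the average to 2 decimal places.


Lengths: "exactly"=7, "pretty"=6, "eastern"=7, "session"=7, "variety"=7, "diameter"=8, "standing"=8
Sum = 50, Count = 7
Average = 50/7 = 7.14
= avg=7.14, min=6, max=8


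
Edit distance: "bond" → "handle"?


Word 1: "bond" (length 4)
Word 2: "handle" (length 6)
One optimal edit sequence (insert/delete/substitute each cost 1):
  1. substitute 'b' -> 'h'  (+1)
  2. substitute 'o' -> 'a'  (+1)
  3. keep 'n'
  4. keep 'd'
  5. insert 'l'  (+1)
  6. insert 'e'  (+1)
Total edit operations: 4
Edit distance = 4


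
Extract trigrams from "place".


Word: "place" (length 5)
Number of trigrams = 5 - 3 + 1 = 3
  Position 0: "pla"
  Position 1: "lac"
  Position 2: "ace"
Trigrams = "pla", "lac", "ace"


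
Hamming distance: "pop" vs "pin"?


Comparing character by character (same length = 3):
  Pos 0: 'p' vs 'p' =
  Pos 1: 'o' vs 'i' !=
  Pos 2: 'p' vs 'n' !=
Hamming distance = 2


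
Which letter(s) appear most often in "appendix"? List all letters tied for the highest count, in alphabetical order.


Word: "appendix"
Letter counts:
  'a': 1
  'd': 1
  'e': 1
  'i': 1
  'n': 1
  'p': 2
  'x': 1
Maximum count = 2
Most frequent = 'p' (2 times each)


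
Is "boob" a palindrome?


Word: "boob"
Reversed: "boob"
Forward == Backward? boob == boob
Palindrome = Yes


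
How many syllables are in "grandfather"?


Word: "grandfather"
Syllable breakdown: grand | fa | ther
Counting: 3 parts
= 3 syllables


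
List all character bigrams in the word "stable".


Word: "stable" (length 6)
Number of bigrams = 6 - 2 + 1 = 5
  Position 0: "st"
  Position 1: "ta"
  Position 2: "ab"
  Position 3: "bl"
  Position 4: "le"
Bigrams = "st", "ta", "ab", "bl", "le"


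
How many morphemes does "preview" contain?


Word: "preview"
Morphemes: pre- / view
Each morpheme carries meaning
= 2 morphemes


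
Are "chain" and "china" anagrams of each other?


Word 1: "chain" → sorted: achin
Word 2: "china" → sorted: achin
Same letters? achin == achin
Anagram = Yes


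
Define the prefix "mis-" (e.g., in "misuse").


Prefix: mis-
As in: misuse -> mis- + use
Meaning = wrongly


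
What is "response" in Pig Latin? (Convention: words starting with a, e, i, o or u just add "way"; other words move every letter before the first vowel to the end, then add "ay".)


Word: "response"
Starts with consonant(s) → move to end, add 'ay'
Consonant cluster: "r"
Pig Latin = "esponseray"


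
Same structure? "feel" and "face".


Pattern of "feel": [0, 1, 1, 2]
Pattern of "face": [0, 1, 2, 3]
Patterns do not match
Same pattern = No


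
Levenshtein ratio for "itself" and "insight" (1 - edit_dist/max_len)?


Word 1: "itself" (length 6)
Word 2: "insight" (length 7)
One optimal edit sequence:
  1. keep 'i'
  2. substitute 't' -> 'n'  (+1)
  3. keep 's'
  4. insert 'i'  (+1)
  5. substitute 'e' -> 'g'  (+1)
  6. substitute 'l' -> 'h'  (+1)
  7. substitute 'f' -> 't'  (+1)
Edit distance = 5
Max length = max(6, 7) = 7
Similarity = 1 - 5/7
= 0.2857


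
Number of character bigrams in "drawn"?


Word: "drawn" (length 5)
Number of 2-grams = length - 2 + 1 = 5 - 2 + 1
= 4


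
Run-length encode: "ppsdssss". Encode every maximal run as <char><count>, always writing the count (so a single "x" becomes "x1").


String: "ppsdssss"
Scanning for consecutive runs:
  'p' x 2
  's' x 1
  'd' x 1
  's' x 4
RLE = "p2s1d1s4"


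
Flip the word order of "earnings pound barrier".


Original: "earnings pound barrier"
Words (1..n): earnings | pound | barrier
Reversed (n..1): barrier | pound | earnings
Result = "barrier pound earnings"


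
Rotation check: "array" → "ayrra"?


Word: "array", Candidate: "ayrra"
Method: check if candidate is substring of word+word
"arrayarray" contains "ayrra"? No
Is rotation = No


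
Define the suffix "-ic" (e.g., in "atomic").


Suffix: -ic
As in: atomic -> atom + -ic
Meaning = relating to


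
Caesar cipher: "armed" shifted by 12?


Word: "armed"
Shift: 12
Each letter → (letter + shift) mod 26:
  'a' (0) + 12 = 12 → 'm'
  'r' (17) + 12 = 3 → 'd'
  'm' (12) + 12 = 24 → 'y'
  'e' (4) + 12 = 16 → 'q'
  'd' (3) + 12 = 15 → 'p'
Result = "mdyqp"


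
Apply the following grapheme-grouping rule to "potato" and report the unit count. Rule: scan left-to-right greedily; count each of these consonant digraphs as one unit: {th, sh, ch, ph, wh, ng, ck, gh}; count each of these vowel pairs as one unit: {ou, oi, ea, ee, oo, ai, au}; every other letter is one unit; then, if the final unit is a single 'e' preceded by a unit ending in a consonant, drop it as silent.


Word: "potato" (6 letters)
Left-to-right scan:
  [1] 'p' (letter)
  [2] 'o' (letter)
  [3] 't' (letter)
  [4] 'a' (letter)
  [5] 't' (letter)
  [6] 'o' (letter)
Units from scan: 6
Sound units = 6 units


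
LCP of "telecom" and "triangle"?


Word 1: "telecom"
Word 2: "triangle"
Comparing from start:
  Pos 0: 't' == 't'
  Pos 1: 'e' != 'r' (stop)
LCP = "t" (length 1)


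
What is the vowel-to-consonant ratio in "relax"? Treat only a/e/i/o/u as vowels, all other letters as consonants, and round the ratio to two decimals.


Word: "relax"
Vowels (a,e,i,o,u): 2
Consonants: 3
Ratio = 2/3
= 0.67


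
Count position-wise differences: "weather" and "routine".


Comparing character by character (same length = 7):
  Pos 0: 'w' vs 'r' !=
  Pos 1: 'e' vs 'o' !=
  Pos 2: 'a' vs 'u' !=
  Pos 3: 't' vs 't' =
  Pos 4: 'h' vs 'i' !=
  Pos 5: 'e' vs 'n' !=
  Pos 6: 'r' vs 'e' !=
Hamming distance = 6


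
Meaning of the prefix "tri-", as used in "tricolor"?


Prefix: tri-
Example: tricolor (tri- + color)
Meaning = three


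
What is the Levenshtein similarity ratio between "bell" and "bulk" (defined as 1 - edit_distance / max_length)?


Word 1: "bell" (length 4)
Word 2: "bulk" (length 4)
One optimal edit sequence:
  1. keep 'b'
  2. substitute 'e' -> 'u'  (+1)
  3. keep 'l'
  4. substitute 'l' -> 'k'  (+1)
Edit distance = 2
Max length = max(4, 4) = 4
Similarity = 1 - 2/4
= 0.5000


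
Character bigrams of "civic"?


Word: "civic" (length 5)
Number of bigrams = 5 - 2 + 1 = 4
  Position 0: "ci"
  Position 1: "iv"
  Position 2: "vi"
  Position 3: "ic"
Bigrams = "ci", "iv", "vi", "ic"


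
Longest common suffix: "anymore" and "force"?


Word 1: "anymore"
Word 2: "force"
Comparing from end:
  Pos -1: 'e' == 'e'
  Pos -2: 'r' != 'c' (stop)
LCS = "e" (length 1)


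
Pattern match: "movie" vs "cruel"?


Pattern of "movie": [0, 1, 2, 3, 4]
Pattern of "cruel": [0, 1, 2, 3, 4]
Patterns match
Same pattern = Yes


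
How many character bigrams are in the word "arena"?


Word: "arena" (length 5)
Number of 2-grams = length - 2 + 1 = 5 - 2 + 1
= 4


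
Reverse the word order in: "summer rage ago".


Original: "summer rage ago"
Words (1..n): summer | rage | ago
Reversed (n..1): ago | rage | summer
Result = "ago rage summer"


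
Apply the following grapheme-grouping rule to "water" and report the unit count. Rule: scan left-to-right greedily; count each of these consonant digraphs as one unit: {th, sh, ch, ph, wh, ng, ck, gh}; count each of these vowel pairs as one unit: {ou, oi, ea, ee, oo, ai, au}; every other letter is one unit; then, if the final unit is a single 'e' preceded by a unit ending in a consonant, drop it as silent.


Word: "water" (5 letters)
Left-to-right scan:
  1. 'w' (letter)
  2. 'a' (letter)
  3. 't' (letter)
  4. 'e' (letter)
  5. 'r' (letter)
Units from scan: 5
Sound units = 5 units


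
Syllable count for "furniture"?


Word: "furniture"
Syllable breakdown: fur / ni / ture
Counting: 3 parts
= 3 syllables


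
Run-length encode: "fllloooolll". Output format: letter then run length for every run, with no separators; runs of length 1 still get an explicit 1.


String: "fllloooolll"
Scanning for consecutive runs:
  'f' x 1
  'l' x 3
  'o' x 4
  'l' x 3
RLE = "f1l3o4l3"


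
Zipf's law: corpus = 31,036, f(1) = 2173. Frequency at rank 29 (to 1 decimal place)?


Zipf's law: f(r) = f(1) / r
f(1) = 2173
f(29) = 2173 / 29
= 74.9 occurrences


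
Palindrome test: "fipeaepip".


Word: "fipeaepip"
Reversed: "pipeaepif"
Forward == Backward? fipeaepip != pipeaepif
Palindrome = No


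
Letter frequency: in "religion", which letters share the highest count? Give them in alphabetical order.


Word: "religion"
Letter counts:
  'e': 1
  'g': 1
  'i': 2
  'l': 1
  'n': 1
  'o': 1
  'r': 1
Maximum count = 2
Most frequent = 'i' (2 times each)


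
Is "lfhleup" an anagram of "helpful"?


Word 1: "helpful" → sorted: efhllpu
Word 2: "lfhleup" → sorted: efhllpu
Same letters? efhllpu == efhllpu
Anagram = Yes


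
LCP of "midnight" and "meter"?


Word 1: "midnight"
Word 2: "meter"
Comparing from start:
  Pos 0: 'm' == 'm'
  Pos 1: 'i' != 'e' (stop)
LCP = "m" (length 1)


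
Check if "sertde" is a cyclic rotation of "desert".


Word: "desert", Candidate: "sertde"
Method: check if candidate is substring of word+word
"desertdesert" contains "sertde"? Yes
Is rotation = Yes


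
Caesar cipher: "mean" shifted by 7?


Word: "mean"
Shift: 7
Each letter → (letter + shift) mod 26:
  'm' (12) + 7 = 19 → 't'
  'e' (4) + 7 = 11 → 'l'
  'a' (0) + 7 = 7 → 'h'
  'n' (13) + 7 = 20 → 'u'
Result = "tlhu"


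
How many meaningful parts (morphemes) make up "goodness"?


Word: "goodness"
Morphemes: good + -ness
Each morpheme carries meaning
= 2 morphemes


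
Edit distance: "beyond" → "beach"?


Word 1: "beyond" (length 6)
Word 2: "beach" (length 5)
One optimal edit sequence (insert/delete/substitute each cost 1):
  1. keep 'b'
  2. keep 'e'
  3. delete 'y'  (+1)
  4. substitute 'o' -> 'a'  (+1)
  5. substitute 'n' -> 'c'  (+1)
  6. substitute 'd' -> 'h'  (+1)
Total edit operations: 4
Edit distance = 4


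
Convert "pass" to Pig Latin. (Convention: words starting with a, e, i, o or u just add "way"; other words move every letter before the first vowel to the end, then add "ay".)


Word: "pass"
Starts with consonant(s) → move to end, add 'ay'
Consonant cluster: "p"
Pig Latin = "asspay"


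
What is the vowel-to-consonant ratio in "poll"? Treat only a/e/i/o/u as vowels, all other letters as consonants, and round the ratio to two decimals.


Word: "poll"
Vowels (a,e,i,o,u): 1
Consonants: 3
Ratio = 1/3
= 0.33


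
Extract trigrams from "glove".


Word: "glove" (length 5)
Number of trigrams = 5 - 3 + 1 = 3
  Position 0: "glo"
  Position 1: "lov"
  Position 2: "ove"
Trigrams = "glo", "lov", "ove"


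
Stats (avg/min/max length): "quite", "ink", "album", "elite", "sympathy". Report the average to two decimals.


Lengths: "quite"=5, "ink"=3, "album"=5, "elite"=5, "sympathy"=8
Sum = 26, Count = 5
Average = 26/5 = 5.20
= avg=5.20, min=3, max=8


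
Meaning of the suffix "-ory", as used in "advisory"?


Suffix: -ory
Example: advisory = advise + -ory, with a spelling change
Meaning = relating to / place for


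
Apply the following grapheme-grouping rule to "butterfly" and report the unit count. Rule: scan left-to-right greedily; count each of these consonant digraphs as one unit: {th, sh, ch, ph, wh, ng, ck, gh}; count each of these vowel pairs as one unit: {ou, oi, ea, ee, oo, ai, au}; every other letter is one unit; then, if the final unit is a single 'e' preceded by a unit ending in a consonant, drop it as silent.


Word: "butterfly" (9 letters)
Left-to-right scan:
  (1) 'b' (letter)
  (2) 'u' (letter)
  (3) 't' (letter)
  (4) 't' (letter)
  (5) 'e' (letter)
  (6) 'r' (letter)
  (7) 'f' (letter)
  (8) 'l' (letter)
  (9) 'y' (letter)
Units from scan: 9
Sound units = 9 units


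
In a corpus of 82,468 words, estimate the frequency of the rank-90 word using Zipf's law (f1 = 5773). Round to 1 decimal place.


Zipf's law: f(r) = f(1) / r
f(1) = 5773
f(90) = 5773 / 90
= 64.1 occurrences


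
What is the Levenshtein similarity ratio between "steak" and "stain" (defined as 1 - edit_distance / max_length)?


Word 1: "steak" (length 5)
Word 2: "stain" (length 5)
One optimal edit sequence:
  1. keep 's'
  2. keep 't'
  3. substitute 'e' -> 'a'  (+1)
  4. substitute 'a' -> 'i'  (+1)
  5. substitute 'k' -> 'n'  (+1)
Edit distance = 3
Max length = max(5, 5) = 5
Similarity = 1 - 3/5
= 0.4000


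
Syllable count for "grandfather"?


Word: "grandfather"
Syllable breakdown: grand | fa | ther
Counting: 3 parts
= 3 syllables


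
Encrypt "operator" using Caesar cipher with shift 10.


Word: "operator"
Shift: 10
Each letter → (letter + shift) mod 26:
  'o' (14) + 10 = 24 → 'y'
  'p' (15) + 10 = 25 → 'z'
  'e' (4) + 10 = 14 → 'o'
  'r' (17) + 10 = 1 → 'b'
  'a' (0) + 10 = 10 → 'k'
  't' (19) + 10 = 3 → 'd'
  'o' (14) + 10 = 24 → 'y'
  'r' (17) + 10 = 1 → 'b'
Result = "yzobkdyb"


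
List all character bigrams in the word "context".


Word: "context" (length 7)
Number of bigrams = 7 - 2 + 1 = 6
  Position 0: "co"
  Position 1: "on"
  Position 2: "nt"
  Position 3: "te"
  Position 4: "ex"
  Position 5: "xt"
Bigrams = "co", "on", "nt", "te", "ex", "xt"


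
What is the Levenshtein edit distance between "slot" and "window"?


Word 1: "slot" (length 4)
Word 2: "window" (length 6)
One optimal edit sequence (insert/delete/substitute each cost 1):
  1. insert 'w'  (+1)
  2. insert 'i'  (+1)
  3. substitute 's' -> 'n'  (+1)
  4. substitute 'l' -> 'd'  (+1)
  5. keep 'o'
  6. substitute 't' -> 'w'  (+1)
Total edit operations: 5
Edit distance = 5


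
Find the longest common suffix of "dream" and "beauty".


Word 1: "dream"
Word 2: "beauty"
Comparing from end:
  Pos -1: 'm' != 'y' (stop)
LCS = "" (length 0)


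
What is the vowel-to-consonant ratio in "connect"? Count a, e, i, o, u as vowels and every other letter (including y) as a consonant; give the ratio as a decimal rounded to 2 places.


Word: "connect"
Vowels (a,e,i,o,u): 2
Consonants: 5
Ratio = 2/5
= 0.40


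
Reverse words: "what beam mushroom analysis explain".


Original: "what beam mushroom analysis explain"
Words (1..n): what | beam | mushroom | analysis | explain
Reversed (n..1): explain | analysis | mushroom | beam | what
Result = "explain analysis mushroom beam what"


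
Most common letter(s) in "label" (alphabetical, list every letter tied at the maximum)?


Word: "label"
Letter counts:
  'a': 1
  'b': 1
  'e': 1
  'l': 2
Maximum count = 2
Most frequent = 'l' (2 times each)


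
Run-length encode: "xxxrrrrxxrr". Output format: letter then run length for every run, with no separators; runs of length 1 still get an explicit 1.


String: "xxxrrrrxxrr"
Scanning for consecutive runs:
  'x' x 3
  'r' x 4
  'x' x 2
  'r' x 2
RLE = "x3r4x2r2"


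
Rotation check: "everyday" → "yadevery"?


Word: "everyday", Candidate: "yadevery"
Method: check if candidate is substring of word+word
"everydayeveryday" contains "yadevery"? No
Is rotation = No


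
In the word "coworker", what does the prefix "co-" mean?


Prefix: co-
Example: coworker (co- + worker)
Meaning = together


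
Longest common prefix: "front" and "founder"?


Word 1: "front"
Word 2: "founder"
Comparing from start:
  Pos 0: 'f' == 'f'
  Pos 1: 'r' != 'o' (stop)
LCP = "f" (length 1)


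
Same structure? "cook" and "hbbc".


Pattern of "cook": [0, 1, 1, 2]
Pattern of "hbbc": [0, 1, 1, 2]
Patterns match
Same pattern = Yes


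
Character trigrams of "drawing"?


Word: "drawing" (length 7)
Number of trigrams = 7 - 3 + 1 = 5
  Position 0: "dra"
  Position 1: "raw"
  Position 2: "awi"
  Position 3: "win"
  Position 4: "ing"
Trigrams = "dra", "raw", "awi", "win", "ing"


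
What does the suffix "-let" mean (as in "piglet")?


Suffix: -let
As in: piglet -> pig + -let
Meaning = small


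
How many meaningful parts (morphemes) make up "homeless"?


Word: "homeless"
Morphemes: home / -less
Each morpheme carries meaning
= 2 morphemes


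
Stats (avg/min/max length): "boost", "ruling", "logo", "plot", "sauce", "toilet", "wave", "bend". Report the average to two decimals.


Lengths: "boost"=5, "ruling"=6, "logo"=4, "plot"=4, "sauce"=5, "toilet"=6, "wave"=4, "bend"=4
Sum = 38, Count = 8
Average = 38/8 = 4.75
= avg=4.75, min=4, max=6


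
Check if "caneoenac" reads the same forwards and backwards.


Word: "caneoenac"
Reversed: "caneoenac"
Forward == Backward? caneoenac == caneoenac
Palindrome = Yes


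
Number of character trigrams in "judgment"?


Word: "judgment" (length 8)
Number of 3-grams = length - 3 + 1 = 8 - 3 + 1
= 6


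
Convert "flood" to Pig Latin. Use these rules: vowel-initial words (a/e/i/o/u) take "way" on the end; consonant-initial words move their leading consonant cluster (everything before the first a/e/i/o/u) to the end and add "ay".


Word: "flood"
Starts with consonant(s) → move to end, add 'ay'
Consonant cluster: "fl"
Pig Latin = "oodflay"


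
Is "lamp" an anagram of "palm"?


Word 1: "palm" → sorted: almp
Word 2: "lamp" → sorted: almp
Same letters? almp == almp
Anagram = Yes


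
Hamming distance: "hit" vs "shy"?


Comparing character by character (same length = 3):
  Pos 0: 'h' vs 's' !=
  Pos 1: 'i' vs 'h' !=
  Pos 2: 't' vs 'y' !=
Hamming distance = 3


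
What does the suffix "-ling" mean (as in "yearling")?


Suffix: -ling
Example: yearling = year + -ling
Meaning = small / young


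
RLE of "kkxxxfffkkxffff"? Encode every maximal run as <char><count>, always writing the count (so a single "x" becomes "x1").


String: "kkxxxfffkkxffff"
Scanning for consecutive runs:
  'k' x 2
  'x' x 3
  'f' x 3
  'k' x 2
  'x' x 1
  'f' x 4
RLE = "k2x3f3k2x1f4"


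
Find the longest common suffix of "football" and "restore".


Word 1: "football"
Word 2: "restore"
Comparing from end:
  Pos -1: 'l' != 'e' (stop)
LCS = "" (length 0)


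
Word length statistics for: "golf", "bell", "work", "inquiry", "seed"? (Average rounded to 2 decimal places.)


Lengths: "golf"=4, "bell"=4, "work"=4, "inquiry"=7, "seed"=4
Sum = 23, Count = 5
Average = 23/5 = 4.60
= avg=4.60, min=4, max=7


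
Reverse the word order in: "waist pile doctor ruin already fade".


Original: "waist pile doctor ruin already fade"
Words (1..n): waist | pile | doctor | ruin | already | fade
Reversed (n..1): fade | already | ruin | doctor | pile | waist
Result = "fade already ruin doctor pile waist"


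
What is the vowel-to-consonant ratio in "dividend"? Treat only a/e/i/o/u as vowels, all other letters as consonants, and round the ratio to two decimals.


Word: "dividend"
Vowels (a,e,i,o,u): 3
Consonants: 5
Ratio = 3/5
= 0.60


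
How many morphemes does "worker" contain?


Word: "worker"
Morphemes: work + -er
Each morpheme carries meaning
= 2 morphemes


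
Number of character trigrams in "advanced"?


Word: "advanced" (length 8)
Number of 3-grams = length - 3 + 1 = 8 - 3 + 1
= 6


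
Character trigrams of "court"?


Word: "court" (length 5)
Number of trigrams = 5 - 3 + 1 = 3
  Position 0: "cou"
  Position 1: "our"
  Position 2: "urt"
Trigrams = "cou", "our", "urt"


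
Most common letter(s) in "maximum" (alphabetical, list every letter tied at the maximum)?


Word: "maximum"
Letter counts:
  'a': 1
  'i': 1
  'm': 3
  'u': 1
  'x': 1
Maximum count = 3
Most frequent = 'm' (3 times each)


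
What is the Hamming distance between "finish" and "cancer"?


Comparing character by character (same length = 6):
  Pos 0: 'f' vs 'c' !=
  Pos 1: 'i' vs 'a' !=
  Pos 2: 'n' vs 'n' =
  Pos 3: 'i' vs 'c' !=
  Pos 4: 's' vs 'e' !=
  Pos 5: 'h' vs 'r' !=
Hamming distance = 5


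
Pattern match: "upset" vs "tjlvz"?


Pattern of "upset": [0, 1, 2, 3, 4]
Pattern of "tjlvz": [0, 1, 2, 3, 4]
Patterns match
Same pattern = Yes


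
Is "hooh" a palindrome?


Word: "hooh"
Reversed: "hooh"
Forward == Backward? hooh == hooh
Palindrome = Yes


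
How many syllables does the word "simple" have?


Word: "simple"
Syllable breakdown: sim · ple
Counting: 2 parts
= 2 syllables


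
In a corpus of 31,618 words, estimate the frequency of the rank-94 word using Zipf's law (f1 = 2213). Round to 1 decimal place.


Zipf's law: f(r) = f(1) / r
f(1) = 2213
f(94) = 2213 / 94
= 23.5 occurrences


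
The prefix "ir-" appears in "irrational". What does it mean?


Prefix: ir-
As in: irrational -> ir- + rational
Meaning = not


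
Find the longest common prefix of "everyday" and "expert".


Word 1: "everyday"
Word 2: "expert"
Comparing from start:
  Pos 0: 'e' == 'e'
  Pos 1: 'v' != 'x' (stop)
LCP = "e" (length 1)


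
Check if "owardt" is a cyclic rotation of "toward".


Word: "toward", Candidate: "owardt"
Method: check if candidate is substring of word+word
"towardtoward" contains "owardt"? Yes
Is rotation = Yes


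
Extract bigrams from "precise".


Word: "precise" (length 7)
Number of bigrams = 7 - 2 + 1 = 6
  Position 0: "pr"
  Position 1: "re"
  Position 2: "ec"
  Position 3: "ci"
  Position 4: "is"
  Position 5: "se"
Bigrams = "pr", "re", "ec", "ci", "is", "se"


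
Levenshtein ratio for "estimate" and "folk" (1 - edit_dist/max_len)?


Word 1: "estimate" (length 8)
Word 2: "folk" (length 4)
One optimal edit sequence:
  1. delete 'e'  (+1)
  2. delete 's'  (+1)
  3. delete 't'  (+1)
  4. delete 'i'  (+1)
  5. substitute 'm' -> 'f'  (+1)
  6. substitute 'a' -> 'o'  (+1)
  7. substitute 't' -> 'l'  (+1)
  8. substitute 'e' -> 'k'  (+1)
Edit distance = 8
Max length = max(8, 4) = 8
Similarity = 1 - 8/8
= 0.0000


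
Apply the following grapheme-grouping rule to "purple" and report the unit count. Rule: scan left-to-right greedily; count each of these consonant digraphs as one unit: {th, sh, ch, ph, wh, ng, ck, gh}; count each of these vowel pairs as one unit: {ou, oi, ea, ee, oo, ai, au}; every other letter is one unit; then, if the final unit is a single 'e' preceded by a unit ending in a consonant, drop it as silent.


Word: "purple" (6 letters)
Left-to-right scan:
  1. 'p' (letter)
  2. 'u' (letter)
  3. 'r' (letter)
  4. 'p' (letter)
  5. 'l' (letter)
  6. 'e' (letter)
Units from scan: 6
Final unit is 'e' after a consonant -> drop as silent (-1)
Sound units = 5 units


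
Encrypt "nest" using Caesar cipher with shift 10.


Word: "nest"
Shift: 10
Each letter → (letter + shift) mod 26:
  'n' (13) + 10 = 23 → 'x'
  'e' (4) + 10 = 14 → 'o'
  's' (18) + 10 = 2 → 'c'
  't' (19) + 10 = 3 → 'd'
Result = "xocd"


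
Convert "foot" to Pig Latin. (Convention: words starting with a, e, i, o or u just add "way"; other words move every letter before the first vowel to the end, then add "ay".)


Word: "foot"
Starts with consonant(s) → move to end, add 'ay'
Consonant cluster: "f"
Pig Latin = "ootfay"


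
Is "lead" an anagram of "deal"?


Word 1: "deal" → sorted: adel
Word 2: "lead" → sorted: adel
Same letters? adel == adel
Anagram = Yes


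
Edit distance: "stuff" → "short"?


Word 1: "stuff" (length 5)
Word 2: "short" (length 5)
One optimal edit sequence (insert/delete/substitute each cost 1):
  1. keep 's'
  2. substitute 't' -> 'h'  (+1)
  3. substitute 'u' -> 'o'  (+1)
  4. substitute 'f' -> 'r'  (+1)
  5. substitute 'f' -> 't'  (+1)
Total edit operations: 4
Edit distance = 4


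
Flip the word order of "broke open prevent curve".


Original: "broke open prevent curve"
Words (1..n): broke | open | prevent | curve
Reversed (n..1): curve | prevent | open | broke
Result = "curve prevent open broke"


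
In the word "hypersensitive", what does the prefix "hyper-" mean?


Prefix: hyper-
Example: hypersensitive (hyper- + sensitive)
Meaning = over / excessive


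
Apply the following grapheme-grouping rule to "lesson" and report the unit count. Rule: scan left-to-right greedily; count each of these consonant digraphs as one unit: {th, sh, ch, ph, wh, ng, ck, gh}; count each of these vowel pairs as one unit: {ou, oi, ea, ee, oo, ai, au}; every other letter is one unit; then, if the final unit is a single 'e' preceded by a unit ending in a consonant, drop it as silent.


Word: "lesson" (6 letters)
Left-to-right scan:
  1. 'l' (letter)
  2. 'e' (letter)
  3. 's' (letter)
  4. 's' (letter)
  5. 'o' (letter)
  6. 'n' (letter)
Units from scan: 6
Sound units = 6 units


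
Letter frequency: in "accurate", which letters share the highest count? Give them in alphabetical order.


Word: "accurate"
Letter counts:
  'a': 2
  'c': 2
  'e': 1
  'r': 1
  't': 1
  'u': 1
Maximum count = 2
Most frequent = 'a', 'c' (2 times each)


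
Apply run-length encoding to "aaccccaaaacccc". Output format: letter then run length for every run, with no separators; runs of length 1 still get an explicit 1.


String: "aaccccaaaacccc"
Scanning for consecutive runs:
  'a' x 2
  'c' x 4
  'a' x 4
  'c' x 4
RLE = "a2c4a4c4"


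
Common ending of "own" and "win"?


Word 1: "own"
Word 2: "win"
Comparing from end:
  Pos -1: 'n' == 'n'
  Pos -2: 'w' != 'i' (stop)
LCS = "n" (length 1)


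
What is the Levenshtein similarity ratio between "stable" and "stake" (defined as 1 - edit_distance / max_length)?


Word 1: "stable" (length 6)
Word 2: "stake" (length 5)
One optimal edit sequence:
  1. keep 's'
  2. keep 't'
  3. keep 'a'
  4. delete 'b'  (+1)
  5. substitute 'l' -> 'k'  (+1)
  6. keep 'e'
Edit distance = 2
Max length = max(6, 5) = 6
Similarity = 1 - 2/6
= 0.6667
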